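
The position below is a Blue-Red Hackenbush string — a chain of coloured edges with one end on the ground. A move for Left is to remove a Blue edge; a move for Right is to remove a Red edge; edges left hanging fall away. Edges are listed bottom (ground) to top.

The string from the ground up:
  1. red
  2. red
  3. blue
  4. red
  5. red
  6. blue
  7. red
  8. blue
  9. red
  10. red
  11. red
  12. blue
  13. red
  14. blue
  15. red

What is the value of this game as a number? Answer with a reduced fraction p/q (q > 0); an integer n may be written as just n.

-15083/8192

r: Left { none }, Right { 0 } gives simplest -1
rr: Left { none }, Right { -1, 0 } gives simplest -2
rrb: Left { -2 }, Right { -1, 0 } gives simplest -3/2
rrbr: Left { -2 }, Right { -3/2, -1, 0 } gives simplest -7/4
rrbrr: Left { -2 }, Right { -7/4, -3/2, -1, 0 } gives simplest -15/8
rrbrrb: Left { -2, -15/8 }, Right { -7/4, -3/2, -1, 0 } gives simplest -29/16
rrbrrbr: Left { -2, -15/8 }, Right { -29/16, -7/4, -3/2, -1, 0 } gives simplest -59/32
rrbrrbrb: Left { -2, -15/8, -59/32 }, Right { -29/16, -7/4, -3/2, -1, 0 } gives simplest -117/64
rrbrrbrbr: Left { -2, -15/8, -59/32 }, Right { -117/64, -29/16, -7/4, -3/2, -1, 0 } gives simplest -235/128
rrbrrbrbrr: Left { -2, -15/8, -59/32 }, Right { -235/128, -117/64, -29/16, -7/4, -3/2, -1, 0 } gives simplest -471/256
rrbrrbrbrrr: Left { -2, -15/8, -59/32 }, Right { -471/256, -235/128, -117/64, -29/16, -7/4, -3/2, -1, 0 } gives simplest -943/512
rrbrrbrbrrrb: Left { -2, -15/8, -59/32, -943/512 }, Right { -471/256, -235/128, -117/64, -29/16, -7/4, -3/2, -1, 0 } gives simplest -1885/1024
rrbrrbrbrrrbr: Left { -2, -15/8, -59/32, -943/512 }, Right { -1885/1024, -471/256, -235/128, -117/64, -29/16, -7/4, -3/2, -1, 0 } gives simplest -3771/2048
rrbrrbrbrrrbrb: Left { -2, -15/8, -59/32, -943/512, -3771/2048 }, Right { -1885/1024, -471/256, -235/128, -117/64, -29/16, -7/4, -3/2, -1, 0 } gives simplest -7541/4096
rrbrrbrbrrrbrbr: Left { -2, -15/8, -59/32, -943/512, -3771/2048 }, Right { -7541/4096, -1885/1024, -471/256, -235/128, -117/64, -29/16, -7/4, -3/2, -1, 0 } gives simplest -15083/8192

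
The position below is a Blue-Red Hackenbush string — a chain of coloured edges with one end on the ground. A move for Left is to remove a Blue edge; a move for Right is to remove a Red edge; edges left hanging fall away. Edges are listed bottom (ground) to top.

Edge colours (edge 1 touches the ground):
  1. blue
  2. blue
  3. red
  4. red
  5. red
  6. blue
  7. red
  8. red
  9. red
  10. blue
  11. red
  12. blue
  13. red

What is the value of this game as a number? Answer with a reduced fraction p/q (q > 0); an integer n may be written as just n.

g_1 [b]  L=[0]  R=[]  => 1
g_2 [bb]  L=[0,1]  R=[]  => 2
g_3 [bbr]  L=[0,1]  R=[2]  => 3/2
g_4 [bbrr]  L=[0,1]  R=[3/2,2]  => 5/4
g_5 [bbrrr]  L=[0,1]  R=[5/4,3/2,2]  => 9/8
g_6 [bbrrrb]  L=[0,1,9/8]  R=[5/4,3/2,2]  => 19/16
g_7 [bbrrrbr]  L=[0,1,9/8]  R=[19/16,5/4,3/2,2]  => 37/32
g_8 [bbrrrbrr]  L=[0,1,9/8]  R=[37/32,19/16,5/4,3/2,2]  => 73/64
g_9 [bbrrrbrrr]  L=[0,1,9/8]  R=[73/64,37/32,19/16,5/4,3/2,2]  => 145/128
g_10 [bbrrrbrrrb]  L=[0,1,9/8,145/128]  R=[73/64,37/32,19/16,5/4,3/2,2]  => 291/256
g_11 [bbrrrbrrrbr]  L=[0,1,9/8,145/128]  R=[291/256,73/64,37/32,19/16,5/4,3/2,2]  => 581/512
g_12 [bbrrrbrrrbrb]  L=[0,1,9/8,145/128,581/512]  R=[291/256,73/64,37/32,19/16,5/4,3/2,2]  => 1163/1024
g_13 [bbrrrbrrrbrbr]  L=[0,1,9/8,145/128,581/512]  R=[1163/1024,291/256,73/64,37/32,19/16,5/4,3/2,2]  => 2325/2048

2325/2048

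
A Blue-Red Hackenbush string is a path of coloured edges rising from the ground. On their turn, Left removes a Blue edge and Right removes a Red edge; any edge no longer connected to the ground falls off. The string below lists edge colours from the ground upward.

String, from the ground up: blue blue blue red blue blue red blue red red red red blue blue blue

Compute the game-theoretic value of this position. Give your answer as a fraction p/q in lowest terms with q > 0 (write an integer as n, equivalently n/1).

b: Left { 0 }, Right { · } so simplest 1
bb: Left { 0 1 }, Right { · } so simplest 2
bbb: Left { 0 1 2 }, Right { · } so simplest 3
bbbr: Left { 0 1 2 }, Right { 3 } so simplest 5/2
bbbrb: Left { 0 1 2 5/2 }, Right { 3 } so simplest 11/4
bbbrbb: Left { 0 1 2 5/2 11/4 }, Right { 3 } so simplest 23/8
bbbrbbr: Left { 0 1 2 5/2 11/4 }, Right { 23/8 3 } so simplest 45/16
bbbrbbrb: Left { 0 1 2 5/2 11/4 45/16 }, Right { 23/8 3 } so simplest 91/32
bbbrbbrbr: Left { 0 1 2 5/2 11/4 45/16 }, Right { 91/32 23/8 3 } so simplest 181/64
bbbrbbrbrr: Left { 0 1 2 5/2 11/4 45/16 }, Right { 181/64 91/32 23/8 3 } so simplest 361/128
bbbrbbrbrrr: Left { 0 1 2 5/2 11/4 45/16 }, Right { 361/128 181/64 91/32 23/8 3 } so simplest 721/256
bbbrbbrbrrrr: Left { 0 1 2 5/2 11/4 45/16 }, Right { 721/256 361/128 181/64 91/32 23/8 3 } so simplest 1441/512
bbbrbbrbrrrrb: Left { 0 1 2 5/2 11/4 45/16 1441/512 }, Right { 721/256 361/128 181/64 91/32 23/8 3 } so simplest 2883/1024
bbbrbbrbrrrrbb: Left { 0 1 2 5/2 11/4 45/16 1441/512 2883/1024 }, Right { 721/256 361/128 181/64 91/32 23/8 3 } so simplest 5767/2048
bbbrbbrbrrrrbbb: Left { 0 1 2 5/2 11/4 45/16 1441/512 2883/1024 5767/2048 }, Right { 721/256 361/128 181/64 91/32 23/8 3 } so simplest 11535/4096

11535/4096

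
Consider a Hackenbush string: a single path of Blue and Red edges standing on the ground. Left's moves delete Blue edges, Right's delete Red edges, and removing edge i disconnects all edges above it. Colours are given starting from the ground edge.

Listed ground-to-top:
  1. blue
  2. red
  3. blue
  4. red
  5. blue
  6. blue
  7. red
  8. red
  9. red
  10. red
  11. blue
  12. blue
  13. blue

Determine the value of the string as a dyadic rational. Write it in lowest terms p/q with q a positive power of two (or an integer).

Prefix values for blue red blue red blue blue red red red red blue blue blue via {L|R} + simplicity:
b: Left { 0 }, Right { (no moves) } -> simplest 1
br: Left { 0 }, Right { 1 } -> simplest 1/2
brb: Left { 0, 1/2 }, Right { 1 } -> simplest 3/4
brbr: Left { 0, 1/2 }, Right { 3/4, 1 } -> simplest 5/8
brbrb: Left { 0, 1/2, 5/8 }, Right { 3/4, 1 } -> simplest 11/16
brbrbb: Left { 0, 1/2, 5/8, 11/16 }, Right { 3/4, 1 } -> simplest 23/32
brbrbbr: Left { 0, 1/2, 5/8, 11/16 }, Right { 23/32, 3/4, 1 } -> simplest 45/64
brbrbbrr: Left { 0, 1/2, 5/8, 11/16 }, Right { 45/64, 23/32, 3/4, 1 } -> simplest 89/128
brbrbbrrr: Left { 0, 1/2, 5/8, 11/16 }, Right { 89/128, 45/64, 23/32, 3/4, 1 } -> simplest 177/256
brbrbbrrrr: Left { 0, 1/2, 5/8, 11/16 }, Right { 177/256, 89/128, 45/64, 23/32, 3/4, 1 } -> simplest 353/512
brbrbbrrrrb: Left { 0, 1/2, 5/8, 11/16, 353/512 }, Right { 177/256, 89/128, 45/64, 23/32, 3/4, 1 } -> simplest 707/1024
brbrbbrrrrbb: Left { 0, 1/2, 5/8, 11/16, 353/512, 707/1024 }, Right { 177/256, 89/128, 45/64, 23/32, 3/4, 1 } -> simplest 1415/2048
brbrbbrrrrbbb: Left { 0, 1/2, 5/8, 11/16, 353/512, 707/1024, 1415/2048 }, Right { 177/256, 89/128, 45/64, 23/32, 3/4, 1 } -> simplest 2831/4096

2831/4096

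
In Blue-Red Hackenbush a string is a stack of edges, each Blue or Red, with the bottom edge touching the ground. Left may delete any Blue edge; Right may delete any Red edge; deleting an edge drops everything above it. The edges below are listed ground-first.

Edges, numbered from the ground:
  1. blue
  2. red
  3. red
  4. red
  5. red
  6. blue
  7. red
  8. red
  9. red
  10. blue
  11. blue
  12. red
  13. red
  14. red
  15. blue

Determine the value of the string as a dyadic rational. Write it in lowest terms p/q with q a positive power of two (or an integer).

1123/16384

Build value(s[:k]) for k = 1..15, string s = blue red red red red blue red red red blue blue red red red blue.
value(b) = { 0 |  } -> 1
value(br) = { 0 | 1 } -> 1/2
value(brr) = { 0 | 1/2; 1 } -> 1/4
value(brrr) = { 0 | 1/4; 1/2; 1 } -> 1/8
value(brrrr) = { 0 | 1/8; 1/4; 1/2; 1 } -> 1/16
value(brrrrb) = { 0; 1/16 | 1/8; 1/4; 1/2; 1 } -> 3/32
value(brrrrbr) = { 0; 1/16 | 3/32; 1/8; 1/4; 1/2; 1 } -> 5/64
value(brrrrbrr) = { 0; 1/16 | 5/64; 3/32; 1/8; 1/4; 1/2; 1 } -> 9/128
value(brrrrbrrr) = { 0; 1/16 | 9/128; 5/64; 3/32; 1/8; 1/4; 1/2; 1 } -> 17/256
value(brrrrbrrrb) = { 0; 1/16; 17/256 | 9/128; 5/64; 3/32; 1/8; 1/4; 1/2; 1 } -> 35/512
value(brrrrbrrrbb) = { 0; 1/16; 17/256; 35/512 | 9/128; 5/64; 3/32; 1/8; 1/4; 1/2; 1 } -> 71/1024
value(brrrrbrrrbbr) = { 0; 1/16; 17/256; 35/512 | 71/1024; 9/128; 5/64; 3/32; 1/8; 1/4; 1/2; 1 } -> 141/2048
value(brrrrbrrrbbrr) = { 0; 1/16; 17/256; 35/512 | 141/2048; 71/1024; 9/128; 5/64; 3/32; 1/8; 1/4; 1/2; 1 } -> 281/4096
value(brrrrbrrrbbrrr) = { 0; 1/16; 17/256; 35/512 | 281/4096; 141/2048; 71/1024; 9/128; 5/64; 3/32; 1/8; 1/4; 1/2; 1 } -> 561/8192
value(brrrrbrrrbbrrrb) = { 0; 1/16; 17/256; 35/512; 561/8192 | 281/4096; 141/2048; 71/1024; 9/128; 5/64; 3/32; 1/8; 1/4; 1/2; 1 } -> 1123/16384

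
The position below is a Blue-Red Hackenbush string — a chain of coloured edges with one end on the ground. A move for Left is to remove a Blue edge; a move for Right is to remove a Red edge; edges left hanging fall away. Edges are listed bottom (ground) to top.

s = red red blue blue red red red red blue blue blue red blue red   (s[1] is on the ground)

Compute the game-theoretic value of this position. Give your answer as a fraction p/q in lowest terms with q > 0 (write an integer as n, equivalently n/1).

1 of 14 · r · max L −∞ · min R 0 so -1
2 of 14 · rr · max L −∞ · min R -1 so -2
3 of 14 · rrb · max L -2 · min R -1 so -3/2
4 of 14 · rrbb · max L -3/2 · min R -1 so -5/4
5 of 14 · rrbbr · max L -3/2 · min R -5/4 so -11/8
6 of 14 · rrbbrr · max L -3/2 · min R -11/8 so -23/16
7 of 14 · rrbbrrr · max L -3/2 · min R -23/16 so -47/32
8 of 14 · rrbbrrrr · max L -3/2 · min R -47/32 so -95/64
9 of 14 · rrbbrrrrb · max L -95/64 · min R -47/32 so -189/128
10 of 14 · rrbbrrrrbb · max L -189/128 · min R -47/32 so -377/256
11 of 14 · rrbbrrrrbbb · max L -377/256 · min R -47/32 so -753/512
12 of 14 · rrbbrrrrbbbr · max L -377/256 · min R -753/512 so -1507/1024
13 of 14 · rrbbrrrrbbbrb · max L -1507/1024 · min R -753/512 so -3013/2048
14 of 14 · rrbbrrrrbbbrbr · max L -1507/1024 · min R -3013/2048 so -6027/4096

-6027/4096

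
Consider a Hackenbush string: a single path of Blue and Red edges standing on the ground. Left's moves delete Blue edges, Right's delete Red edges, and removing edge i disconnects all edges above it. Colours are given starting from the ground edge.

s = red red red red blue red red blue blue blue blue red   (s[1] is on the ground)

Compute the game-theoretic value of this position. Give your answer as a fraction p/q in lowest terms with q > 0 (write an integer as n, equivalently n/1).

-963/256

Recurse on prefixes of the 12-edge string red red red red blue red red blue blue blue blue red:
r: Left { · }, Right { 0 } => simplest -1
rr: Left { · }, Right { -1; 0 } => simplest -2
rrr: Left { · }, Right { -2; -1; 0 } => simplest -3
rrrr: Left { · }, Right { -3; -2; -1; 0 } => simplest -4
rrrrb: Left { -4 }, Right { -3; -2; -1; 0 } => simplest -7/2
rrrrbr: Left { -4 }, Right { -7/2; -3; -2; -1; 0 } => simplest -15/4
rrrrbrr: Left { -4 }, Right { -15/4; -7/2; -3; -2; -1; 0 } => simplest -31/8
rrrrbrrb: Left { -4; -31/8 }, Right { -15/4; -7/2; -3; -2; -1; 0 } => simplest -61/16
rrrrbrrbb: Left { -4; -31/8; -61/16 }, Right { -15/4; -7/2; -3; -2; -1; 0 } => simplest -121/32
rrrrbrrbbb: Left { -4; -31/8; -61/16; -121/32 }, Right { -15/4; -7/2; -3; -2; -1; 0 } => simplest -241/64
rrrrbrrbbbb: Left { -4; -31/8; -61/16; -121/32; -241/64 }, Right { -15/4; -7/2; -3; -2; -1; 0 } => simplest -481/128
rrrrbrrbbbbr: Left { -4; -31/8; -61/16; -121/32; -241/64 }, Right { -481/128; -15/4; -7/2; -3; -2; -1; 0 } => simplest -963/256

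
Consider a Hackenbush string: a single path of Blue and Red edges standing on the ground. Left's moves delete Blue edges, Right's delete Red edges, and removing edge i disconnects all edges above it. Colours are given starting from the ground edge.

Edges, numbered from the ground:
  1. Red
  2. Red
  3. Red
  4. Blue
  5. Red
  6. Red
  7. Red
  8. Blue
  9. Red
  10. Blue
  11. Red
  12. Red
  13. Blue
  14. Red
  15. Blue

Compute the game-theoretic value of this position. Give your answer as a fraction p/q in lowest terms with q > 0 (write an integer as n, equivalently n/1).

-11957/4096

val_1 [R]  L=[∅]  R=[0]  ⇒ -1
val_2 [RR]  L=[∅]  R=[-1,0]  ⇒ -2
val_3 [RRR]  L=[∅]  R=[-2,-1,0]  ⇒ -3
val_4 [RRRB]  L=[-3]  R=[-2,-1,0]  ⇒ -5/2
val_5 [RRRBR]  L=[-3]  R=[-5/2,-2,-1,0]  ⇒ -11/4
val_6 [RRRBRR]  L=[-3]  R=[-11/4,-5/2,-2,-1,0]  ⇒ -23/8
val_7 [RRRBRRR]  L=[-3]  R=[-23/8,-11/4,-5/2,-2,-1,0]  ⇒ -47/16
val_8 [RRRBRRRB]  L=[-3,-47/16]  R=[-23/8,-11/4,-5/2,-2,-1,0]  ⇒ -93/32
val_9 [RRRBRRRBR]  L=[-3,-47/16]  R=[-93/32,-23/8,-11/4,-5/2,-2,-1,0]  ⇒ -187/64
val_10 [RRRBRRRBRB]  L=[-3,-47/16,-187/64]  R=[-93/32,-23/8,-11/4,-5/2,-2,-1,0]  ⇒ -373/128
val_11 [RRRBRRRBRBR]  L=[-3,-47/16,-187/64]  R=[-373/128,-93/32,-23/8,-11/4,-5/2,-2,-1,0]  ⇒ -747/256
val_12 [RRRBRRRBRBRR]  L=[-3,-47/16,-187/64]  R=[-747/256,-373/128,-93/32,-23/8,-11/4,-5/2,-2,-1,0]  ⇒ -1495/512
val_13 [RRRBRRRBRBRRB]  L=[-3,-47/16,-187/64,-1495/512]  R=[-747/256,-373/128,-93/32,-23/8,-11/4,-5/2,-2,-1,0]  ⇒ -2989/1024
val_14 [RRRBRRRBRBRRBR]  L=[-3,-47/16,-187/64,-1495/512]  R=[-2989/1024,-747/256,-373/128,-93/32,-23/8,-11/4,-5/2,-2,-1,0]  ⇒ -5979/2048
val_15 [RRRBRRRBRBRRBRB]  L=[-3,-47/16,-187/64,-1495/512,-5979/2048]  R=[-2989/1024,-747/256,-373/128,-93/32,-23/8,-11/4,-5/2,-2,-1,0]  ⇒ -11957/4096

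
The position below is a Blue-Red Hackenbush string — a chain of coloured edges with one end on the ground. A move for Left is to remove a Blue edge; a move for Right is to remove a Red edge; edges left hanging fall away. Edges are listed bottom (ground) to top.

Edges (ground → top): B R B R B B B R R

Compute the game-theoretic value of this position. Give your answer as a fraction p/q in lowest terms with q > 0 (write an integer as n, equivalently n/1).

Recurse on prefixes of the 9-edge string B R B R B B B R R:
B: Left { 0 }, Right {  } — simplest 1
BR: Left { 0 }, Right { 1 } — simplest 1/2
BRB: Left { 0 1/2 }, Right { 1 } — simplest 3/4
BRBR: Left { 0 1/2 }, Right { 3/4 1 } — simplest 5/8
BRBRB: Left { 0 1/2 5/8 }, Right { 3/4 1 } — simplest 11/16
BRBRBB: Left { 0 1/2 5/8 11/16 }, Right { 3/4 1 } — simplest 23/32
BRBRBBB: Left { 0 1/2 5/8 11/16 23/32 }, Right { 3/4 1 } — simplest 47/64
BRBRBBBR: Left { 0 1/2 5/8 11/16 23/32 }, Right { 47/64 3/4 1 } — simplest 93/128
BRBRBBBRR: Left { 0 1/2 5/8 11/16 23/32 }, Right { 93/128 47/64 3/4 1 } — simplest 185/256

185/256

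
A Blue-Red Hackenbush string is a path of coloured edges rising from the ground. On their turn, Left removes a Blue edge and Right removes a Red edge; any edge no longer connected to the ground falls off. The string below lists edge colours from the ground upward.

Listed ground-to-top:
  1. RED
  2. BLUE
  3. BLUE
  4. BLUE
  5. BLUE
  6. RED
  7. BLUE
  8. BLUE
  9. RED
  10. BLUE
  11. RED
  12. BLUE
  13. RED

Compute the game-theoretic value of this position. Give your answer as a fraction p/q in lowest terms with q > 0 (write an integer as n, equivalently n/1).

Recurse on prefixes of the 13-edge string RED BLUE BLUE BLUE BLUE RED BLUE BLUE RED BLUE RED BLUE RED:
step 1: add RED to get R; options L={ · } R={ 0 } so -1
step 2: add BLUE to get RB; options L={ -1 } R={ 0 } so -1/2
step 3: add BLUE to get RBB; options L={ -1,-1/2 } R={ 0 } so -1/4
step 4: add BLUE to get RBBB; options L={ -1,-1/2,-1/4 } R={ 0 } so -1/8
step 5: add BLUE to get RBBBB; options L={ -1,-1/2,-1/4,-1/8 } R={ 0 } so -1/16
step 6: add RED to get RBBBBR; options L={ -1,-1/2,-1/4,-1/8 } R={ -1/16,0 } so -3/32
step 7: add BLUE to get RBBBBRB; options L={ -1,-1/2,-1/4,-1/8,-3/32 } R={ -1/16,0 } so -5/64
step 8: add BLUE to get RBBBBRBB; options L={ -1,-1/2,-1/4,-1/8,-3/32,-5/64 } R={ -1/16,0 } so -9/128
step 9: add RED to get RBBBBRBBR; options L={ -1,-1/2,-1/4,-1/8,-3/32,-5/64 } R={ -9/128,-1/16,0 } so -19/256
step 10: add BLUE to get RBBBBRBBRB; options L={ -1,-1/2,-1/4,-1/8,-3/32,-5/64,-19/256 } R={ -9/128,-1/16,0 } so -37/512
step 11: add RED to get RBBBBRBBRBR; options L={ -1,-1/2,-1/4,-1/8,-3/32,-5/64,-19/256 } R={ -37/512,-9/128,-1/16,0 } so -75/1024
step 12: add BLUE to get RBBBBRBBRBRB; options L={ -1,-1/2,-1/4,-1/8,-3/32,-5/64,-19/256,-75/1024 } R={ -37/512,-9/128,-1/16,0 } so -149/2048
step 13: add RED to get RBBBBRBBRBRBR; options L={ -1,-1/2,-1/4,-1/8,-3/32,-5/64,-19/256,-75/1024 } R={ -149/2048,-37/512,-9/128,-1/16,0 } so -299/4096

-299/4096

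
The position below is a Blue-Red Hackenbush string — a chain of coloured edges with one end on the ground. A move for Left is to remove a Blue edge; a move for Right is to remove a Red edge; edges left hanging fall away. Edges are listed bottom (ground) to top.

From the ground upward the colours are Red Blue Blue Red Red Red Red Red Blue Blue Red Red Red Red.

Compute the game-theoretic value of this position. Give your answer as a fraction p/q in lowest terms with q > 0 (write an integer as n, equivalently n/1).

-3999/8192

edge 1 of 14 (Red): { · | 0 } → -1
edge 2 of 14 (Blue): { -1 | 0 } → -1/2
edge 3 of 14 (Blue): { -1 -1/2 | 0 } → -1/4
edge 4 of 14 (Red): { -1 -1/2 | -1/4 0 } → -3/8
edge 5 of 14 (Red): { -1 -1/2 | -3/8 -1/4 0 } → -7/16
edge 6 of 14 (Red): { -1 -1/2 | -7/16 -3/8 -1/4 0 } → -15/32
edge 7 of 14 (Red): { -1 -1/2 | -15/32 -7/16 -3/8 -1/4 0 } → -31/64
edge 8 of 14 (Red): { -1 -1/2 | -31/64 -15/32 -7/16 -3/8 -1/4 0 } → -63/128
edge 9 of 14 (Blue): { -1 -1/2 -63/128 | -31/64 -15/32 -7/16 -3/8 -1/4 0 } → -125/256
edge 10 of 14 (Blue): { -1 -1/2 -63/128 -125/256 | -31/64 -15/32 -7/16 -3/8 -1/4 0 } → -249/512
edge 11 of 14 (Red): { -1 -1/2 -63/128 -125/256 | -249/512 -31/64 -15/32 -7/16 -3/8 -1/4 0 } → -499/1024
edge 12 of 14 (Red): { -1 -1/2 -63/128 -125/256 | -499/1024 -249/512 -31/64 -15/32 -7/16 -3/8 -1/4 0 } → -999/2048
edge 13 of 14 (Red): { -1 -1/2 -63/128 -125/256 | -999/2048 -499/1024 -249/512 -31/64 -15/32 -7/16 -3/8 -1/4 0 } → -1999/4096
edge 14 of 14 (Red): { -1 -1/2 -63/128 -125/256 | -1999/4096 -999/2048 -499/1024 -249/512 -31/64 -15/32 -7/16 -3/8 -1/4 0 } → -3999/8192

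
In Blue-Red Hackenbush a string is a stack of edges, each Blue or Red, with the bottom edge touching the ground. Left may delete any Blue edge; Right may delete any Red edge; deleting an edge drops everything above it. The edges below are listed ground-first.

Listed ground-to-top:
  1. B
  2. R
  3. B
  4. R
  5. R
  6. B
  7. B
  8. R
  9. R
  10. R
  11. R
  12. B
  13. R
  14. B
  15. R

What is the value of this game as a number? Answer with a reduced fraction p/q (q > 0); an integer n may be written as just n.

9749/16384

edge 1 of 15 (B): { 0 | ∅ } -> 1
edge 2 of 15 (R): { 0 | 1 } -> 1/2
edge 3 of 15 (B): { 0,1/2 | 1 } -> 3/4
edge 4 of 15 (R): { 0,1/2 | 3/4,1 } -> 5/8
edge 5 of 15 (R): { 0,1/2 | 5/8,3/4,1 } -> 9/16
edge 6 of 15 (B): { 0,1/2,9/16 | 5/8,3/4,1 } -> 19/32
edge 7 of 15 (B): { 0,1/2,9/16,19/32 | 5/8,3/4,1 } -> 39/64
edge 8 of 15 (R): { 0,1/2,9/16,19/32 | 39/64,5/8,3/4,1 } -> 77/128
edge 9 of 15 (R): { 0,1/2,9/16,19/32 | 77/128,39/64,5/8,3/4,1 } -> 153/256
edge 10 of 15 (R): { 0,1/2,9/16,19/32 | 153/256,77/128,39/64,5/8,3/4,1 } -> 305/512
edge 11 of 15 (R): { 0,1/2,9/16,19/32 | 305/512,153/256,77/128,39/64,5/8,3/4,1 } -> 609/1024
edge 12 of 15 (B): { 0,1/2,9/16,19/32,609/1024 | 305/512,153/256,77/128,39/64,5/8,3/4,1 } -> 1219/2048
edge 13 of 15 (R): { 0,1/2,9/16,19/32,609/1024 | 1219/2048,305/512,153/256,77/128,39/64,5/8,3/4,1 } -> 2437/4096
edge 14 of 15 (B): { 0,1/2,9/16,19/32,609/1024,2437/4096 | 1219/2048,305/512,153/256,77/128,39/64,5/8,3/4,1 } -> 4875/8192
edge 15 of 15 (R): { 0,1/2,9/16,19/32,609/1024,2437/4096 | 4875/8192,1219/2048,305/512,153/256,77/128,39/64,5/8,3/4,1 } -> 9749/16384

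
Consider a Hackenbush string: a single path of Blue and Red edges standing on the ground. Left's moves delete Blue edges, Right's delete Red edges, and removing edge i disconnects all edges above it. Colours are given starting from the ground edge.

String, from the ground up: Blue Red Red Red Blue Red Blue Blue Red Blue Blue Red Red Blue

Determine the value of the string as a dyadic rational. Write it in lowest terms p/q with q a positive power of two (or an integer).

1459/8192

B: Left { 0 }, Right { — } — simplest 1
BR: Left { 0 }, Right { 1 } — simplest 1/2
BRR: Left { 0 }, Right { 1/2 1 } — simplest 1/4
BRRR: Left { 0 }, Right { 1/4 1/2 1 } — simplest 1/8
BRRRB: Left { 0 1/8 }, Right { 1/4 1/2 1 } — simplest 3/16
BRRRBR: Left { 0 1/8 }, Right { 3/16 1/4 1/2 1 } — simplest 5/32
BRRRBRB: Left { 0 1/8 5/32 }, Right { 3/16 1/4 1/2 1 } — simplest 11/64
BRRRBRBB: Left { 0 1/8 5/32 11/64 }, Right { 3/16 1/4 1/2 1 } — simplest 23/128
BRRRBRBBR: Left { 0 1/8 5/32 11/64 }, Right { 23/128 3/16 1/4 1/2 1 } — simplest 45/256
BRRRBRBBRB: Left { 0 1/8 5/32 11/64 45/256 }, Right { 23/128 3/16 1/4 1/2 1 } — simplest 91/512
BRRRBRBBRBB: Left { 0 1/8 5/32 11/64 45/256 91/512 }, Right { 23/128 3/16 1/4 1/2 1 } — simplest 183/1024
BRRRBRBBRBBR: Left { 0 1/8 5/32 11/64 45/256 91/512 }, Right { 183/1024 23/128 3/16 1/4 1/2 1 } — simplest 365/2048
BRRRBRBBRBBRR: Left { 0 1/8 5/32 11/64 45/256 91/512 }, Right { 365/2048 183/1024 23/128 3/16 1/4 1/2 1 } — simplest 729/4096
BRRRBRBBRBBRRB: Left { 0 1/8 5/32 11/64 45/256 91/512 729/4096 }, Right { 365/2048 183/1024 23/128 3/16 1/4 1/2 1 } — simplest 1459/8192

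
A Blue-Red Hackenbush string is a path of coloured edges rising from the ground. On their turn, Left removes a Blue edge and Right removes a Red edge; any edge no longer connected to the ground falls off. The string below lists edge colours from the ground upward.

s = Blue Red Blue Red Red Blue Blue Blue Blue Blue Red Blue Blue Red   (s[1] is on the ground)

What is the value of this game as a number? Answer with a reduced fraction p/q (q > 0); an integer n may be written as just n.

5101/8192

edge 1 of 14 (Blue): { 0 |  } ⇒ 1
edge 2 of 14 (Red): { 0 | 1 } ⇒ 1/2
edge 3 of 14 (Blue): { 0 1/2 | 1 } ⇒ 3/4
edge 4 of 14 (Red): { 0 1/2 | 3/4 1 } ⇒ 5/8
edge 5 of 14 (Red): { 0 1/2 | 5/8 3/4 1 } ⇒ 9/16
edge 6 of 14 (Blue): { 0 1/2 9/16 | 5/8 3/4 1 } ⇒ 19/32
edge 7 of 14 (Blue): { 0 1/2 9/16 19/32 | 5/8 3/4 1 } ⇒ 39/64
edge 8 of 14 (Blue): { 0 1/2 9/16 19/32 39/64 | 5/8 3/4 1 } ⇒ 79/128
edge 9 of 14 (Blue): { 0 1/2 9/16 19/32 39/64 79/128 | 5/8 3/4 1 } ⇒ 159/256
edge 10 of 14 (Blue): { 0 1/2 9/16 19/32 39/64 79/128 159/256 | 5/8 3/4 1 } ⇒ 319/512
edge 11 of 14 (Red): { 0 1/2 9/16 19/32 39/64 79/128 159/256 | 319/512 5/8 3/4 1 } ⇒ 637/1024
edge 12 of 14 (Blue): { 0 1/2 9/16 19/32 39/64 79/128 159/256 637/1024 | 319/512 5/8 3/4 1 } ⇒ 1275/2048
edge 13 of 14 (Blue): { 0 1/2 9/16 19/32 39/64 79/128 159/256 637/1024 1275/2048 | 319/512 5/8 3/4 1 } ⇒ 2551/4096
edge 14 of 14 (Red): { 0 1/2 9/16 19/32 39/64 79/128 159/256 637/1024 1275/2048 | 2551/4096 319/512 5/8 3/4 1 } ⇒ 5101/8192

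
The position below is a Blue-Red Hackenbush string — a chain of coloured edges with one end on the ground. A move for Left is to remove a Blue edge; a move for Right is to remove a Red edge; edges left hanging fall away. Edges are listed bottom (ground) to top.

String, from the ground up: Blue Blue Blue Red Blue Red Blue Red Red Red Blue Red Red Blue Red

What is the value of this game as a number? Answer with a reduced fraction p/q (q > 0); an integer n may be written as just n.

value(B) = { 0 | ∅ } → 1
value(BB) = { 0, 1 | ∅ } → 2
value(BBB) = { 0, 1, 2 | ∅ } → 3
value(BBBR) = { 0, 1, 2 | 3 } → 5/2
value(BBBRB) = { 0, 1, 2, 5/2 | 3 } → 11/4
value(BBBRBR) = { 0, 1, 2, 5/2 | 11/4, 3 } → 21/8
value(BBBRBRB) = { 0, 1, 2, 5/2, 21/8 | 11/4, 3 } → 43/16
value(BBBRBRBR) = { 0, 1, 2, 5/2, 21/8 | 43/16, 11/4, 3 } → 85/32
value(BBBRBRBRR) = { 0, 1, 2, 5/2, 21/8 | 85/32, 43/16, 11/4, 3 } → 169/64
value(BBBRBRBRRR) = { 0, 1, 2, 5/2, 21/8 | 169/64, 85/32, 43/16, 11/4, 3 } → 337/128
value(BBBRBRBRRRB) = { 0, 1, 2, 5/2, 21/8, 337/128 | 169/64, 85/32, 43/16, 11/4, 3 } → 675/256
value(BBBRBRBRRRBR) = { 0, 1, 2, 5/2, 21/8, 337/128 | 675/256, 169/64, 85/32, 43/16, 11/4, 3 } → 1349/512
value(BBBRBRBRRRBRR) = { 0, 1, 2, 5/2, 21/8, 337/128 | 1349/512, 675/256, 169/64, 85/32, 43/16, 11/4, 3 } → 2697/1024
value(BBBRBRBRRRBRRB) = { 0, 1, 2, 5/2, 21/8, 337/128, 2697/1024 | 1349/512, 675/256, 169/64, 85/32, 43/16, 11/4, 3 } → 5395/2048
value(BBBRBRBRRRBRRBR) = { 0, 1, 2, 5/2, 21/8, 337/128, 2697/1024 | 5395/2048, 1349/512, 675/256, 169/64, 85/32, 43/16, 11/4, 3 } → 10789/4096

10789/4096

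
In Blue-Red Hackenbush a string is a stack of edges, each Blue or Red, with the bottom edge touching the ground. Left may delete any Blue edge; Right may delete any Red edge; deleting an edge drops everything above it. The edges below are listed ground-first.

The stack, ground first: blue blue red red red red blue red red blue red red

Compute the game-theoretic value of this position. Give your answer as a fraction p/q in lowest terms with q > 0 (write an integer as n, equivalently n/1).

1097/1024

value(b) = { 0 | none } gives 1
value(bb) = { 0,1 | none } gives 2
value(bbr) = { 0,1 | 2 } gives 3/2
value(bbrr) = { 0,1 | 3/2,2 } gives 5/4
value(bbrrr) = { 0,1 | 5/4,3/2,2 } gives 9/8
value(bbrrrr) = { 0,1 | 9/8,5/4,3/2,2 } gives 17/16
value(bbrrrrb) = { 0,1,17/16 | 9/8,5/4,3/2,2 } gives 35/32
value(bbrrrrbr) = { 0,1,17/16 | 35/32,9/8,5/4,3/2,2 } gives 69/64
value(bbrrrrbrr) = { 0,1,17/16 | 69/64,35/32,9/8,5/4,3/2,2 } gives 137/128
value(bbrrrrbrrb) = { 0,1,17/16,137/128 | 69/64,35/32,9/8,5/4,3/2,2 } gives 275/256
value(bbrrrrbrrbr) = { 0,1,17/16,137/128 | 275/256,69/64,35/32,9/8,5/4,3/2,2 } gives 549/512
value(bbrrrrbrrbrr) = { 0,1,17/16,137/128 | 549/512,275/256,69/64,35/32,9/8,5/4,3/2,2 } gives 1097/1024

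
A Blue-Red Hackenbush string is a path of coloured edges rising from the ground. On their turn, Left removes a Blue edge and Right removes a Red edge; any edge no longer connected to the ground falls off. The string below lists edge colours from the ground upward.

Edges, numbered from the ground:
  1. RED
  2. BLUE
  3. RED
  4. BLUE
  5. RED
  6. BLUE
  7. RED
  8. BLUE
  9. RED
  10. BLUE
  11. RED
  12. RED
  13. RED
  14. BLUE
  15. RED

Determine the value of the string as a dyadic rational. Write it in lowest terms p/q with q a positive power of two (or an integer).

Recurse on prefixes of the 15-edge string RED BLUE RED BLUE RED BLUE RED BLUE RED BLUE RED RED RED BLUE RED:
G_1 [R]  L=[none]  R=[0]  = -1
G_2 [RB]  L=[-1]  R=[0]  = -1/2
G_3 [RBR]  L=[-1]  R=[-1/2; 0]  = -3/4
G_4 [RBRB]  L=[-1; -3/4]  R=[-1/2; 0]  = -5/8
G_5 [RBRBR]  L=[-1; -3/4]  R=[-5/8; -1/2; 0]  = -11/16
G_6 [RBRBRB]  L=[-1; -3/4; -11/16]  R=[-5/8; -1/2; 0]  = -21/32
G_7 [RBRBRBR]  L=[-1; -3/4; -11/16]  R=[-21/32; -5/8; -1/2; 0]  = -43/64
G_8 [RBRBRBRB]  L=[-1; -3/4; -11/16; -43/64]  R=[-21/32; -5/8; -1/2; 0]  = -85/128
G_9 [RBRBRBRBR]  L=[-1; -3/4; -11/16; -43/64]  R=[-85/128; -21/32; -5/8; -1/2; 0]  = -171/256
G_10 [RBRBRBRBRB]  L=[-1; -3/4; -11/16; -43/64; -171/256]  R=[-85/128; -21/32; -5/8; -1/2; 0]  = -341/512
G_11 [RBRBRBRBRBR]  L=[-1; -3/4; -11/16; -43/64; -171/256]  R=[-341/512; -85/128; -21/32; -5/8; -1/2; 0]  = -683/1024
G_12 [RBRBRBRBRBRR]  L=[-1; -3/4; -11/16; -43/64; -171/256]  R=[-683/1024; -341/512; -85/128; -21/32; -5/8; -1/2; 0]  = -1367/2048
G_13 [RBRBRBRBRBRRR]  L=[-1; -3/4; -11/16; -43/64; -171/256]  R=[-1367/2048; -683/1024; -341/512; -85/128; -21/32; -5/8; -1/2; 0]  = -2735/4096
G_14 [RBRBRBRBRBRRRB]  L=[-1; -3/4; -11/16; -43/64; -171/256; -2735/4096]  R=[-1367/2048; -683/1024; -341/512; -85/128; -21/32; -5/8; -1/2; 0]  = -5469/8192
G_15 [RBRBRBRBRBRRRBR]  L=[-1; -3/4; -11/16; -43/64; -171/256; -2735/4096]  R=[-5469/8192; -1367/2048; -683/1024; -341/512; -85/128; -21/32; -5/8; -1/2; 0]  = -10939/16384

-10939/16384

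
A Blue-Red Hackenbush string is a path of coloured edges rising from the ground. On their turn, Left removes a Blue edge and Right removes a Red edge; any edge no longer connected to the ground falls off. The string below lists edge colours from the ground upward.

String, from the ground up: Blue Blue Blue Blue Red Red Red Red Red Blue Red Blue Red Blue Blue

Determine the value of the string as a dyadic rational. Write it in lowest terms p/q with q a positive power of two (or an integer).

6231/2048

1 of 15 · B · max L 0 · min R +∞ gives 1
2 of 15 · BB · max L 1 · min R +∞ gives 2
3 of 15 · BBB · max L 2 · min R +∞ gives 3
4 of 15 · BBBB · max L 3 · min R +∞ gives 4
5 of 15 · BBBBR · max L 3 · min R 4 gives 7/2
6 of 15 · BBBBRR · max L 3 · min R 7/2 gives 13/4
7 of 15 · BBBBRRR · max L 3 · min R 13/4 gives 25/8
8 of 15 · BBBBRRRR · max L 3 · min R 25/8 gives 49/16
9 of 15 · BBBBRRRRR · max L 3 · min R 49/16 gives 97/32
10 of 15 · BBBBRRRRRB · max L 97/32 · min R 49/16 gives 195/64
11 of 15 · BBBBRRRRRBR · max L 97/32 · min R 195/64 gives 389/128
12 of 15 · BBBBRRRRRBRB · max L 389/128 · min R 195/64 gives 779/256
13 of 15 · BBBBRRRRRBRBR · max L 389/128 · min R 779/256 gives 1557/512
14 of 15 · BBBBRRRRRBRBRB · max L 1557/512 · min R 779/256 gives 3115/1024
15 of 15 · BBBBRRRRRBRBRBB · max L 3115/1024 · min R 779/256 gives 6231/2048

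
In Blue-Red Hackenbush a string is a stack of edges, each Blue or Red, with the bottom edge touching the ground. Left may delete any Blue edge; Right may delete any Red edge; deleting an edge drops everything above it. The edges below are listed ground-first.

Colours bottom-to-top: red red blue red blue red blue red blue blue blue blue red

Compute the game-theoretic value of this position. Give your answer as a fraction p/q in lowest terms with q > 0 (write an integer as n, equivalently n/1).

-3395/2048

Prefix values for red red blue red blue red blue red blue blue blue blue red via {L|R} + simplicity:
G_1 [r]  L=[none]  R=[0]  → -1
G_2 [rr]  L=[none]  R=[-1,0]  → -2
G_3 [rrb]  L=[-2]  R=[-1,0]  → -3/2
G_4 [rrbr]  L=[-2]  R=[-3/2,-1,0]  → -7/4
G_5 [rrbrb]  L=[-2,-7/4]  R=[-3/2,-1,0]  → -13/8
G_6 [rrbrbr]  L=[-2,-7/4]  R=[-13/8,-3/2,-1,0]  → -27/16
G_7 [rrbrbrb]  L=[-2,-7/4,-27/16]  R=[-13/8,-3/2,-1,0]  → -53/32
G_8 [rrbrbrbr]  L=[-2,-7/4,-27/16]  R=[-53/32,-13/8,-3/2,-1,0]  → -107/64
G_9 [rrbrbrbrb]  L=[-2,-7/4,-27/16,-107/64]  R=[-53/32,-13/8,-3/2,-1,0]  → -213/128
G_10 [rrbrbrbrbb]  L=[-2,-7/4,-27/16,-107/64,-213/128]  R=[-53/32,-13/8,-3/2,-1,0]  → -425/256
G_11 [rrbrbrbrbbb]  L=[-2,-7/4,-27/16,-107/64,-213/128,-425/256]  R=[-53/32,-13/8,-3/2,-1,0]  → -849/512
G_12 [rrbrbrbrbbbb]  L=[-2,-7/4,-27/16,-107/64,-213/128,-425/256,-849/512]  R=[-53/32,-13/8,-3/2,-1,0]  → -1697/1024
G_13 [rrbrbrbrbbbbr]  L=[-2,-7/4,-27/16,-107/64,-213/128,-425/256,-849/512]  R=[-1697/1024,-53/32,-13/8,-3/2,-1,0]  → -3395/2048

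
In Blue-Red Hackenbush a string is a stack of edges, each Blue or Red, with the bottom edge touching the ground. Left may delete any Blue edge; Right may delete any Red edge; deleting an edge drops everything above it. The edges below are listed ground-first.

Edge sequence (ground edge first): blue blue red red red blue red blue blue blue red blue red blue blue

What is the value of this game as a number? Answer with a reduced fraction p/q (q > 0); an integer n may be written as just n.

Prefix values for blue blue red red red blue red blue blue blue red blue red blue blue via {L|R} + simplicity:
val(b) = { 0 | ∅ } — 1
val(bb) = { 0,1 | ∅ } — 2
val(bbr) = { 0,1 | 2 } — 3/2
val(bbrr) = { 0,1 | 3/2,2 } — 5/4
val(bbrrr) = { 0,1 | 5/4,3/2,2 } — 9/8
val(bbrrrb) = { 0,1,9/8 | 5/4,3/2,2 } — 19/16
val(bbrrrbr) = { 0,1,9/8 | 19/16,5/4,3/2,2 } — 37/32
val(bbrrrbrb) = { 0,1,9/8,37/32 | 19/16,5/4,3/2,2 } — 75/64
val(bbrrrbrbb) = { 0,1,9/8,37/32,75/64 | 19/16,5/4,3/2,2 } — 151/128
val(bbrrrbrbbb) = { 0,1,9/8,37/32,75/64,151/128 | 19/16,5/4,3/2,2 } — 303/256
val(bbrrrbrbbbr) = { 0,1,9/8,37/32,75/64,151/128 | 303/256,19/16,5/4,3/2,2 } — 605/512
val(bbrrrbrbbbrb) = { 0,1,9/8,37/32,75/64,151/128,605/512 | 303/256,19/16,5/4,3/2,2 } — 1211/1024
val(bbrrrbrbbbrbr) = { 0,1,9/8,37/32,75/64,151/128,605/512 | 1211/1024,303/256,19/16,5/4,3/2,2 } — 2421/2048
val(bbrrrbrbbbrbrb) = { 0,1,9/8,37/32,75/64,151/128,605/512,2421/2048 | 1211/1024,303/256,19/16,5/4,3/2,2 } — 4843/4096
val(bbrrrbrbbbrbrbb) = { 0,1,9/8,37/32,75/64,151/128,605/512,2421/2048,4843/4096 | 1211/1024,303/256,19/16,5/4,3/2,2 } — 9687/8192

9687/8192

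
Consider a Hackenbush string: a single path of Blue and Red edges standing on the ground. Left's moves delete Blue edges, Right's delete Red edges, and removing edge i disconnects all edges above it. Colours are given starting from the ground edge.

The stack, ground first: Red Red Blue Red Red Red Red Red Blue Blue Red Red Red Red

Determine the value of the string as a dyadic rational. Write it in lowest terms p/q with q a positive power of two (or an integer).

val_1 [R]  L=[(no moves)]  R=[0]  gives -1
val_2 [RR]  L=[(no moves)]  R=[-1, 0]  gives -2
val_3 [RRB]  L=[-2]  R=[-1, 0]  gives -3/2
val_4 [RRBR]  L=[-2]  R=[-3/2, -1, 0]  gives -7/4
val_5 [RRBRR]  L=[-2]  R=[-7/4, -3/2, -1, 0]  gives -15/8
val_6 [RRBRRR]  L=[-2]  R=[-15/8, -7/4, -3/2, -1, 0]  gives -31/16
val_7 [RRBRRRR]  L=[-2]  R=[-31/16, -15/8, -7/4, -3/2, -1, 0]  gives -63/32
val_8 [RRBRRRRR]  L=[-2]  R=[-63/32, -31/16, -15/8, -7/4, -3/2, -1, 0]  gives -127/64
val_9 [RRBRRRRRB]  L=[-2, -127/64]  R=[-63/32, -31/16, -15/8, -7/4, -3/2, -1, 0]  gives -253/128
val_10 [RRBRRRRRBB]  L=[-2, -127/64, -253/128]  R=[-63/32, -31/16, -15/8, -7/4, -3/2, -1, 0]  gives -505/256
val_11 [RRBRRRRRBBR]  L=[-2, -127/64, -253/128]  R=[-505/256, -63/32, -31/16, -15/8, -7/4, -3/2, -1, 0]  gives -1011/512
val_12 [RRBRRRRRBBRR]  L=[-2, -127/64, -253/128]  R=[-1011/512, -505/256, -63/32, -31/16, -15/8, -7/4, -3/2, -1, 0]  gives -2023/1024
val_13 [RRBRRRRRBBRRR]  L=[-2, -127/64, -253/128]  R=[-2023/1024, -1011/512, -505/256, -63/32, -31/16, -15/8, -7/4, -3/2, -1, 0]  gives -4047/2048
val_14 [RRBRRRRRBBRRRR]  L=[-2, -127/64, -253/128]  R=[-4047/2048, -2023/1024, -1011/512, -505/256, -63/32, -31/16, -15/8, -7/4, -3/2, -1, 0]  gives -8095/4096

-8095/4096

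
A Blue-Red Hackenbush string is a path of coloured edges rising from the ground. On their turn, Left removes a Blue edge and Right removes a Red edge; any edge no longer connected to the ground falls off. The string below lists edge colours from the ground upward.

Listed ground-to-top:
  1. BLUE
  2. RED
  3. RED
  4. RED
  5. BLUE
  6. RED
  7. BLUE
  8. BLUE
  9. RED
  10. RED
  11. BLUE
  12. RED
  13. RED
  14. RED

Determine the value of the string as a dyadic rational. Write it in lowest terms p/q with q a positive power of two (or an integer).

Build val(s[:k]) for k = 1..14, string s = BLUE RED RED RED BLUE RED BLUE BLUE RED RED BLUE RED RED RED.
B: Left { 0 }, Right { · } gives simplest 1
BR: Left { 0 }, Right { 1 } gives simplest 1/2
BRR: Left { 0 }, Right { 1/2, 1 } gives simplest 1/4
BRRR: Left { 0 }, Right { 1/4, 1/2, 1 } gives simplest 1/8
BRRRB: Left { 0, 1/8 }, Right { 1/4, 1/2, 1 } gives simplest 3/16
BRRRBR: Left { 0, 1/8 }, Right { 3/16, 1/4, 1/2, 1 } gives simplest 5/32
BRRRBRB: Left { 0, 1/8, 5/32 }, Right { 3/16, 1/4, 1/2, 1 } gives simplest 11/64
BRRRBRBB: Left { 0, 1/8, 5/32, 11/64 }, Right { 3/16, 1/4, 1/2, 1 } gives simplest 23/128
BRRRBRBBR: Left { 0, 1/8, 5/32, 11/64 }, Right { 23/128, 3/16, 1/4, 1/2, 1 } gives simplest 45/256
BRRRBRBBRR: Left { 0, 1/8, 5/32, 11/64 }, Right { 45/256, 23/128, 3/16, 1/4, 1/2, 1 } gives simplest 89/512
BRRRBRBBRRB: Left { 0, 1/8, 5/32, 11/64, 89/512 }, Right { 45/256, 23/128, 3/16, 1/4, 1/2, 1 } gives simplest 179/1024
BRRRBRBBRRBR: Left { 0, 1/8, 5/32, 11/64, 89/512 }, Right { 179/1024, 45/256, 23/128, 3/16, 1/4, 1/2, 1 } gives simplest 357/2048
BRRRBRBBRRBRR: Left { 0, 1/8, 5/32, 11/64, 89/512 }, Right { 357/2048, 179/1024, 45/256, 23/128, 3/16, 1/4, 1/2, 1 } gives simplest 713/4096
BRRRBRBBRRBRRR: Left { 0, 1/8, 5/32, 11/64, 89/512 }, Right { 713/4096, 357/2048, 179/1024, 45/256, 23/128, 3/16, 1/4, 1/2, 1 } gives simplest 1425/8192

1425/8192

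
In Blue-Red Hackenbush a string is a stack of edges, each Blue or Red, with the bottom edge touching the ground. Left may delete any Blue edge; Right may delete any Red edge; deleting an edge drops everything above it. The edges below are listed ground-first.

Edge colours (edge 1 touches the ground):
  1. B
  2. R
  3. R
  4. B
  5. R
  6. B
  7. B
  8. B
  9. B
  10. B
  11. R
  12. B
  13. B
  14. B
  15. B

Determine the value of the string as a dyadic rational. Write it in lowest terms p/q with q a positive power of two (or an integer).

6111/16384

Build G(s[:k]) for k = 1..15, string s = B R R B R B B B B B R B B B B.
1 of 15 · B · max L 0 · min R +∞ — 1
2 of 15 · BR · max L 0 · min R 1 — 1/2
3 of 15 · BRR · max L 0 · min R 1/2 — 1/4
4 of 15 · BRRB · max L 1/4 · min R 1/2 — 3/8
5 of 15 · BRRBR · max L 1/4 · min R 3/8 — 5/16
6 of 15 · BRRBRB · max L 5/16 · min R 3/8 — 11/32
7 of 15 · BRRBRBB · max L 11/32 · min R 3/8 — 23/64
8 of 15 · BRRBRBBB · max L 23/64 · min R 3/8 — 47/128
9 of 15 · BRRBRBBBB · max L 47/128 · min R 3/8 — 95/256
10 of 15 · BRRBRBBBBB · max L 95/256 · min R 3/8 — 191/512
11 of 15 · BRRBRBBBBBR · max L 95/256 · min R 191/512 — 381/1024
12 of 15 · BRRBRBBBBBRB · max L 381/1024 · min R 191/512 — 763/2048
13 of 15 · BRRBRBBBBBRBB · max L 763/2048 · min R 191/512 — 1527/4096
14 of 15 · BRRBRBBBBBRBBB · max L 1527/4096 · min R 191/512 — 3055/8192
15 of 15 · BRRBRBBBBBRBBBB · max L 3055/8192 · min R 191/512 — 6111/16384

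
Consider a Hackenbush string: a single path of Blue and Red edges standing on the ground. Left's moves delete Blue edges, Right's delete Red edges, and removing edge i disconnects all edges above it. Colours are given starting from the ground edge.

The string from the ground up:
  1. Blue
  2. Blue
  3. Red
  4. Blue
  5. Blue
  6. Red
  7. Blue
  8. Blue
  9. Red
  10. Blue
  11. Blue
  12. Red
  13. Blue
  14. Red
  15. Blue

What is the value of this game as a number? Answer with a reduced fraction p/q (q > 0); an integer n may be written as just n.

g_1 [B]  L=[0]  R=[∅]  — 1
g_2 [BB]  L=[0, 1]  R=[∅]  — 2
g_3 [BBR]  L=[0, 1]  R=[2]  — 3/2
g_4 [BBRB]  L=[0, 1, 3/2]  R=[2]  — 7/4
g_5 [BBRBB]  L=[0, 1, 3/2, 7/4]  R=[2]  — 15/8
g_6 [BBRBBR]  L=[0, 1, 3/2, 7/4]  R=[15/8, 2]  — 29/16
g_7 [BBRBBRB]  L=[0, 1, 3/2, 7/4, 29/16]  R=[15/8, 2]  — 59/32
g_8 [BBRBBRBB]  L=[0, 1, 3/2, 7/4, 29/16, 59/32]  R=[15/8, 2]  — 119/64
g_9 [BBRBBRBBR]  L=[0, 1, 3/2, 7/4, 29/16, 59/32]  R=[119/64, 15/8, 2]  — 237/128
g_10 [BBRBBRBBRB]  L=[0, 1, 3/2, 7/4, 29/16, 59/32, 237/128]  R=[119/64, 15/8, 2]  — 475/256
g_11 [BBRBBRBBRBB]  L=[0, 1, 3/2, 7/4, 29/16, 59/32, 237/128, 475/256]  R=[119/64, 15/8, 2]  — 951/512
g_12 [BBRBBRBBRBBR]  L=[0, 1, 3/2, 7/4, 29/16, 59/32, 237/128, 475/256]  R=[951/512, 119/64, 15/8, 2]  — 1901/1024
g_13 [BBRBBRBBRBBRB]  L=[0, 1, 3/2, 7/4, 29/16, 59/32, 237/128, 475/256, 1901/1024]  R=[951/512, 119/64, 15/8, 2]  — 3803/2048
g_14 [BBRBBRBBRBBRBR]  L=[0, 1, 3/2, 7/4, 29/16, 59/32, 237/128, 475/256, 1901/1024]  R=[3803/2048, 951/512, 119/64, 15/8, 2]  — 7605/4096
g_15 [BBRBBRBBRBBRBRB]  L=[0, 1, 3/2, 7/4, 29/16, 59/32, 237/128, 475/256, 1901/1024, 7605/4096]  R=[3803/2048, 951/512, 119/64, 15/8, 2]  — 15211/8192

15211/8192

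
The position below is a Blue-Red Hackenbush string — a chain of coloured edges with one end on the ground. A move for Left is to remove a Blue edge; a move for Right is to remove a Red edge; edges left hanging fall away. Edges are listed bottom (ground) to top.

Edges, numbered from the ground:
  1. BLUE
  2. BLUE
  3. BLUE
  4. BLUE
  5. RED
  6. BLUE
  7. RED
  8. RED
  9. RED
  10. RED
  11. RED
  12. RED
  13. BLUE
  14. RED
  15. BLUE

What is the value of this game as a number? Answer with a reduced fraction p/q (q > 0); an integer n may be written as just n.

edge 1 of 15 (BLUE): { 0 | none } => 1
edge 2 of 15 (BLUE): { 0, 1 | none } => 2
edge 3 of 15 (BLUE): { 0, 1, 2 | none } => 3
edge 4 of 15 (BLUE): { 0, 1, 2, 3 | none } => 4
edge 5 of 15 (RED): { 0, 1, 2, 3 | 4 } => 7/2
edge 6 of 15 (BLUE): { 0, 1, 2, 3, 7/2 | 4 } => 15/4
edge 7 of 15 (RED): { 0, 1, 2, 3, 7/2 | 15/4, 4 } => 29/8
edge 8 of 15 (RED): { 0, 1, 2, 3, 7/2 | 29/8, 15/4, 4 } => 57/16
edge 9 of 15 (RED): { 0, 1, 2, 3, 7/2 | 57/16, 29/8, 15/4, 4 } => 113/32
edge 10 of 15 (RED): { 0, 1, 2, 3, 7/2 | 113/32, 57/16, 29/8, 15/4, 4 } => 225/64
edge 11 of 15 (RED): { 0, 1, 2, 3, 7/2 | 225/64, 113/32, 57/16, 29/8, 15/4, 4 } => 449/128
edge 12 of 15 (RED): { 0, 1, 2, 3, 7/2 | 449/128, 225/64, 113/32, 57/16, 29/8, 15/4, 4 } => 897/256
edge 13 of 15 (BLUE): { 0, 1, 2, 3, 7/2, 897/256 | 449/128, 225/64, 113/32, 57/16, 29/8, 15/4, 4 } => 1795/512
edge 14 of 15 (RED): { 0, 1, 2, 3, 7/2, 897/256 | 1795/512, 449/128, 225/64, 113/32, 57/16, 29/8, 15/4, 4 } => 3589/1024
edge 15 of 15 (BLUE): { 0, 1, 2, 3, 7/2, 897/256, 3589/1024 | 1795/512, 449/128, 225/64, 113/32, 57/16, 29/8, 15/4, 4 } => 7179/2048

7179/2048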